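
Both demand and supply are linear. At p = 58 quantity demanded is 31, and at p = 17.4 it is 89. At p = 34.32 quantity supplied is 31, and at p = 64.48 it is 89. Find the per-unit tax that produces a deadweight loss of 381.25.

30.5

Demand slope = (17.4 − 58)/(89 − 31) = −0.7, so p = 79.7 − 0.7q.
Supply slope = (64.48 − 34.32)/(89 − 31) = 0.52, so p = 18.2 + 0.52q.
Competitive equilibrium: 79.7 − 0.7q = 18.2 + 0.52q → q* = 50.4098, p* = 44.4131.
A tax t gives Δq = t/1.22 and wedge t, so DWL = t²/2.44.
t²/2.44 = 381.25 → t² = 930.25 → t = 30.5.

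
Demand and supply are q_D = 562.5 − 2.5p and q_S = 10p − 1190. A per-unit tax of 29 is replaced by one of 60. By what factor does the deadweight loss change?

In inverse form: demand p = 225 − 0.4q, supply p = 119 + 0.1q.
Competitive equilibrium: 225 − 0.4q = 119 + 0.1q → q* = 212, p* = 140.2.
For a per-unit tax t: Δq = t/0.5, so DWL = ½·t·(t/0.5) = t²/1.
At t = 29: DWL = 841. At t = 60: DWL = 3600.
Ratio = (60/29)² = 4.281.

4.281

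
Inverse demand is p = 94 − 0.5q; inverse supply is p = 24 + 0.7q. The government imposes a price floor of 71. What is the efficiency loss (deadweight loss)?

91.27

Competitive equilibrium: 94 − 0.5q = 24 + 0.7q → q* = 58.3333, p* = 64.8333.
At the floor p = 71, quantity demanded = (94 − 71)/0.5 = 46.
Sellers' marginal cost at q' = 46: 24 + 0.7·46 = 56.2.
Δq = 58.3333 − 46 = 12.3333; wedge = 71 − 56.2 = 14.8.
The triangle = ½ × 12.3333 × 14.8 = 91.27.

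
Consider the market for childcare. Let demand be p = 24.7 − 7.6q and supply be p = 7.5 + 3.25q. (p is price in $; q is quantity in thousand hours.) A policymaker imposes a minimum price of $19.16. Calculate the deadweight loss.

$3.98 thousand

Competitive equilibrium: 24.7 − 7.6q = 7.5 + 3.25q → q* = 1.5853, p* = 12.6521.
At the floor p = 19.16, quantity demanded = (24.7 − 19.16)/7.6 = 0.7289.
Sellers' marginal cost at q' = 0.7289: 7.5 + 3.25·0.7289 = 9.8689.
Δq = 1.5853 − 0.7289 = 0.8564; wedge = 19.16 − 9.8689 = 9.2911.
Deadweight loss = ½ × 0.8564 × 9.2911 = $3.98 thousand.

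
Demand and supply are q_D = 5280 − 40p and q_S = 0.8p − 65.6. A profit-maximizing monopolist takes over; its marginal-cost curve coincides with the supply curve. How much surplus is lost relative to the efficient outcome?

In inverse form: demand p = 132 − 0.025q, supply p = 82 + 1.25q.
Competitive equilibrium: 132 − 0.025q = 82 + 1.25q → q* = 39.2157, p* = 131.0196.
Marginal revenue: MR = 132 − 0.05q. Set MR = MC: 132 − 0.05q = 82 + 1.25q → q_m = 38.4615.
Price p_m = 132 − 0.025·38.4615 = 131.0385; MC(q_m) = 82 + 1.25·38.4615 = 130.0769.
Competitive q* = 39.2157, so Δq = 0.7542; wedge = 131.0385 − 130.0769 = 0.9616.
Deadweight loss = ½ × 0.7542 × 0.9616 = 0.36.

0.36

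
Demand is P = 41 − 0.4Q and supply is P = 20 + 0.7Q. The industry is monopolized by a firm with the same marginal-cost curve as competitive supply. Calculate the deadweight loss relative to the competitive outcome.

14.25

Competitive equilibrium: 41 − 0.4Q = 20 + 0.7Q → Q* = 19.0909, P* = 33.3636.
Marginal revenue: MR = 41 − 0.8Q. Set MR = MC: 41 − 0.8Q = 20 + 0.7Q → Q_m = 14.
Price P_m = 41 − 0.4·14 = 35.4; MC(Q_m) = 20 + 0.7·14 = 29.8.
Competitive Q* = 19.0909, so ΔQ = 5.0909; wedge = 35.4 − 29.8 = 5.6.
The triangle = ½ × 5.0909 × 5.6 = 14.25.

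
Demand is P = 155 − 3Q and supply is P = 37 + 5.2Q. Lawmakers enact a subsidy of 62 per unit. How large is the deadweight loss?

234.39

Competitive equilibrium: 155 − 3Q = 37 + 5.2Q → Q* = 14.3902, P* = 111.8293.
The subsidy lowers effective supply by 62: P = 5.2Q − 25.
New quantity: 155 − 3Q = 5.2Q − 25 → Q' = 21.9512.
Overproduction ΔQ = 21.9512 − 14.3902 = 7.561; wedge = subsidy = 62.
Deadweight loss = ½ × 7.561 × 62 = 234.39.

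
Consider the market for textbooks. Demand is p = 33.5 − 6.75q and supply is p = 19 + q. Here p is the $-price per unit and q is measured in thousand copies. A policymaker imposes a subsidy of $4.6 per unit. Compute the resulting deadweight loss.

Competitive equilibrium: 33.5 − 6.75q = 19 + q → q* = 1.871, p* = 20.871.
The subsidy lowers effective supply by 4.6: p = 14.4 + q.
New quantity: 33.5 − 6.75q = 14.4 + q → q' = 2.4645.
Overproduction Δq = 2.4645 − 1.871 = 0.5935; wedge = subsidy = 4.6.
Welfare loss = ½ × 0.5935 × 4.6 = $1.37 thousand.

$1.37 thousand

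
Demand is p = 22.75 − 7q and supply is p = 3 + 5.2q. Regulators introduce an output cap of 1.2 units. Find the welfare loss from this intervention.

1.07

Competitive equilibrium: 22.75 − 7q = 3 + 5.2q → q* = 1.6189, p* = 11.418.
At q = 1.2: demand price = 22.75 − 7·1.2 = 14.35; supply price = 3 + 5.2·1.2 = 9.24.
Δq = 1.6189 − 1.2 = 0.4189; wedge = 14.35 − 9.24 = 5.11.
Deadweight loss = ½ × 0.4189 × 5.11 = 1.07.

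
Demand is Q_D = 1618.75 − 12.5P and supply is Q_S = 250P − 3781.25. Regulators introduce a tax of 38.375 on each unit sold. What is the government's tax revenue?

In inverse form: demand P = 129.5 − 0.08Q, supply P = 15.125 + 0.004Q.
Competitive equilibrium: 129.5 − 0.08Q = 15.125 + 0.004Q → Q* = 1361.6071, P* = 20.5714.
With the tax, the buyer price exceeds the seller price by 38.375: (129.5 − 0.08Q) − (15.125 + 0.004Q) = 38.375 → Q' = 904.7619.
Tax revenue = 38.375 × 904.7619 = 34720.24.

34720.24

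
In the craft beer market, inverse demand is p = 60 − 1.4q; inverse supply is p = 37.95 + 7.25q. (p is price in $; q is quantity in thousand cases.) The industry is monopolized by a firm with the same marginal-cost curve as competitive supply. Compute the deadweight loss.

Competitive equilibrium: 60 − 1.4q = 37.95 + 7.25q → q* = 2.5491, p* = 56.4312.
Marginal revenue: MR = 60 − 2.8q. Set MR = MC: 60 − 2.8q = 37.95 + 7.25q → q_m = 2.194.
Price p_m = 60 − 1.4·2.194 = 56.9284; MC(q_m) = 37.95 + 7.25·2.194 = 53.8565.
Competitive q* = 2.5491, so Δq = 0.3551; wedge = 56.9284 − 53.8565 = 3.0719.
Deadweight loss = ½ × 0.3551 × 3.0719 = $0.55 thousand.

$0.55 thousand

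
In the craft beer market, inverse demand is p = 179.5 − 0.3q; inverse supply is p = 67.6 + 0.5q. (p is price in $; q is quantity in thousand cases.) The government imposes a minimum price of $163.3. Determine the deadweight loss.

$2949.81 thousand

Competitive equilibrium: 179.5 − 0.3q = 67.6 + 0.5q → q* = 139.875, p* = 137.5375.
At the floor p = 163.3, quantity demanded = (179.5 − 163.3)/0.3 = 54.
Sellers' marginal cost at q' = 54: 67.6 + 0.5·54 = 94.6.
Δq = 139.875 − 54 = 85.875; wedge = 163.3 − 94.6 = 68.7.
The triangle = ½ × 85.875 × 68.7 = $2949.81 thousand.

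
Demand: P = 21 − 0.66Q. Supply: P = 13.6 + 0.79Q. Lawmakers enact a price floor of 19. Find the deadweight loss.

Competitive equilibrium: 21 − 0.66Q = 13.6 + 0.79Q → Q* = 5.1034, P* = 17.6317.
At the floor P = 19, quantity demanded = (21 − 19)/0.66 = 3.0303.
Sellers' marginal cost at Q' = 3.0303: 13.6 + 0.79·3.0303 = 15.9939.
ΔQ = 5.1034 − 3.0303 = 2.0731; wedge = 19 − 15.9939 = 3.0061.
Deadweight loss = ½ × 2.0731 × 3.0061 = 3.12.

3.12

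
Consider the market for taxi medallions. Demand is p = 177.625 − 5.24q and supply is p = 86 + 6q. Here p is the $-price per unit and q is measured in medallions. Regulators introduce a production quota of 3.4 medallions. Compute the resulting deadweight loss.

$126.89

Competitive equilibrium: 177.625 − 5.24q = 86 + 6q → q* = 8.1517, p* = 134.9101.
At q = 3.4: demand price = 177.625 − 5.24·3.4 = 159.809; supply price = 86 + 6·3.4 = 106.4.
Δq = 8.1517 − 3.4 = 4.7517; wedge = 159.809 − 106.4 = 53.409.
Deadweight loss = ½ × 4.7517 × 53.409 = $126.89.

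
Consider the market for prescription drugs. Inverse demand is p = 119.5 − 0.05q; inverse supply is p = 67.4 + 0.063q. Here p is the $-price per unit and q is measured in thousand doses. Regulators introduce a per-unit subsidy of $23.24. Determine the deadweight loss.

$2389.81 thousand

Competitive equilibrium: 119.5 − 0.05q = 67.4 + 0.063q → q* = 461.0619, p* = 96.4469.
The subsidy lowers effective supply by 23.24: p = 44.16 + 0.063q.
New quantity: 119.5 − 0.05q = 44.16 + 0.063q → q' = 666.7257.
Overproduction Δq = 666.7257 − 461.0619 = 205.6638; wedge = subsidy = 23.24.
Welfare loss = ½ × 205.6638 × 23.24 = $2389.81 thousand.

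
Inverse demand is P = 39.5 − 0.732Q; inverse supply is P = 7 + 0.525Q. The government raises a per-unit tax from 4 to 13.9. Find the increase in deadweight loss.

70.49

Competitive equilibrium: 39.5 − 0.732Q = 7 + 0.525Q → Q* = 25.8552, P* = 20.574.
For a per-unit tax t: ΔQ = t/1.257, so DWL = ½·t·(t/1.257) = t²/2.514.
At t = 4: DWL = 6.364. At t = 13.9: DWL = 76.854.
Increase = 76.854 − 6.364 = 70.49.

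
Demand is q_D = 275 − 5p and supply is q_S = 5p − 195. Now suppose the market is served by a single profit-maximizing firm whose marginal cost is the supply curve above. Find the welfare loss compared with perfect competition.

35.56

In inverse form: demand p = 55 − 0.2q, supply p = 39 + 0.2q.
Competitive equilibrium: 55 − 0.2q = 39 + 0.2q → q* = 40, p* = 47.
Marginal revenue: MR = 55 − 0.4q. Set MR = MC: 55 − 0.4q = 39 + 0.2q → q_m = 26.6667.
Price p_m = 55 − 0.2·26.6667 = 49.6667; MC(q_m) = 39 + 0.2·26.6667 = 44.3333.
Competitive q* = 40, so Δq = 13.3333; wedge = 49.6667 − 44.3333 = 5.3334.
DWL = ½ × 13.3333 × 5.3334 = 35.56.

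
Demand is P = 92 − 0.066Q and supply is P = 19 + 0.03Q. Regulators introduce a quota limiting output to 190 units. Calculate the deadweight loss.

15618.01

Competitive equilibrium: 92 − 0.066Q = 19 + 0.03Q → Q* = 760.4167, P* = 41.8125.
At Q = 190: demand price = 92 − 0.066·190 = 79.46; supply price = 19 + 0.03·190 = 24.7.
ΔQ = 760.4167 − 190 = 570.4167; wedge = 79.46 − 24.7 = 54.76.
Welfare loss = ½ × 570.4167 × 54.76 = 15618.01.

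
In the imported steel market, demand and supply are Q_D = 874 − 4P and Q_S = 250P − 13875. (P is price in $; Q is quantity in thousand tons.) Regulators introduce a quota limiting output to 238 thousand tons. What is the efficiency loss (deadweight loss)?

$20700.97 thousand

In inverse form: demand P = 218.5 − 0.25Q, supply P = 55.5 + 0.004Q.
Competitive equilibrium: 218.5 − 0.25Q = 55.5 + 0.004Q → Q* = 641.7323, P* = 58.0669.
At Q = 238: demand price = 218.5 − 0.25·238 = 159; supply price = 55.5 + 0.004·238 = 56.452.
ΔQ = 641.7323 − 238 = 403.7323; wedge = 159 − 56.452 = 102.548.
Deadweight loss = ½ × 403.7323 × 102.548 = $20700.97 thousand.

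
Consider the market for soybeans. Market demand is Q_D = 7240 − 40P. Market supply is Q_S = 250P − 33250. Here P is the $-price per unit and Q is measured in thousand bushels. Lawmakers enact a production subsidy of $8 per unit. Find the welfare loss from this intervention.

$1103.45 thousand

In inverse form: demand P = 181 − 0.025Q, supply P = 133 + 0.004Q.
Competitive equilibrium: 181 − 0.025Q = 133 + 0.004Q → Q* = 1655.1724, P* = 139.6207.
The subsidy lowers effective supply by 8: P = 125 + 0.004Q.
New quantity: 181 − 0.025Q = 125 + 0.004Q → Q' = 1931.0345.
Overproduction ΔQ = 1931.0345 − 1655.1724 = 275.8621; wedge = subsidy = 8.
The triangle = ½ × 275.8621 × 8 = $1103.45 thousand.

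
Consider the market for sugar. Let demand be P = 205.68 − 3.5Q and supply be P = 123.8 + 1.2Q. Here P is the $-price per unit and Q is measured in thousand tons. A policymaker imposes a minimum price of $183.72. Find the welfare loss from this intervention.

$292 thousand

Competitive equilibrium: 205.68 − 3.5Q = 123.8 + 1.2Q → Q* = 17.4213, P* = 144.7055.
At the floor P = 183.72, quantity demanded = (205.68 − 183.72)/3.5 = 6.2743.
Sellers' marginal cost at Q' = 6.2743: 123.8 + 1.2·6.2743 = 131.3292.
ΔQ = 17.4213 − 6.2743 = 11.147; wedge = 183.72 − 131.3292 = 52.3908.
Deadweight loss = ½ × 11.147 × 52.3908 = $292 thousand.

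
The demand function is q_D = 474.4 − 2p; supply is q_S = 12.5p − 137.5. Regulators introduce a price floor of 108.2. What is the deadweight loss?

In inverse form: demand p = 237.2 − 0.5q, supply p = 11 + 0.08q.
Competitive equilibrium: 237.2 − 0.5q = 11 + 0.08q → q* = 390, p* = 42.2.
At the floor p = 108.2, quantity demanded = (237.2 − 108.2)/0.5 = 258.
Sellers' marginal cost at q' = 258: 11 + 0.08·258 = 31.64.
Δq = 390 − 258 = 132; wedge = 108.2 − 31.64 = 76.56.
The triangle = ½ × 132 × 76.56 = 5052.96.

5052.96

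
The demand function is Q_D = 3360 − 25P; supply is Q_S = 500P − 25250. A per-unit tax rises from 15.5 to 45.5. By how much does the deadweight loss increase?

21785.71

In inverse form: demand P = 134.4 − 0.04Q, supply P = 50.5 + 0.002Q.
Competitive equilibrium: 134.4 − 0.04Q = 50.5 + 0.002Q → Q* = 1997.619, P* = 54.4952.
For a per-unit tax t: ΔQ = t/0.042, so DWL = ½·t·(t/0.042) = t²/0.084.
At t = 15.5: DWL = 2860.119. At t = 45.5: DWL = 24645.833.
Increase = 24645.833 − 2860.119 = 21785.71.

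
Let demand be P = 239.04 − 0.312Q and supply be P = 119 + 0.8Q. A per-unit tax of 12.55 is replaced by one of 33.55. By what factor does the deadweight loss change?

7.147

Competitive equilibrium: 239.04 − 0.312Q = 119 + 0.8Q → Q* = 107.9496, P* = 205.3597.
For a per-unit tax t: ΔQ = t/1.112, so DWL = ½·t·(t/1.112) = t²/2.224.
At t = 12.55: DWL = 70.819. At t = 33.55: DWL = 506.116.
Ratio = (33.55/12.55)² = 7.147.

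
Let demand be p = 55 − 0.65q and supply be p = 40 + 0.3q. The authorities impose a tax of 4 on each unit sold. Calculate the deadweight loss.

Competitive equilibrium: 55 − 0.65q = 40 + 0.3q → q* = 15.7895, p* = 44.7368.
With the tax, the buyer price exceeds the seller price by 4: (55 − 0.65q) − (40 + 0.3q) = 4 → q' = 11.5789.
Δq = 15.7895 − 11.5789 = 4.2106; the wedge equals the tax, 4.
Deadweight loss = ½ × 4.2106 × 4 = 8.42.

8.42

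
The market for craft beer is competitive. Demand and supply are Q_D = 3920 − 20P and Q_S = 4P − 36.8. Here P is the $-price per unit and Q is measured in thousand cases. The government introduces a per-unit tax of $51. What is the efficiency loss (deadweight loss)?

In inverse form: demand P = 196 − 0.05Q, supply P = 9.2 + 0.25Q.
Competitive equilibrium: 196 − 0.05Q = 9.2 + 0.25Q → Q* = 622.6667, P* = 164.8667.
With the tax, the buyer price exceeds the seller price by 51: (196 − 0.05Q) − (9.2 + 0.25Q) = 51 → Q' = 452.6667.
ΔQ = 622.6667 − 452.6667 = 170; the wedge equals the tax, 51.
Welfare loss = ½ × 170 × 51 = $4335 thousand.

$4335 thousand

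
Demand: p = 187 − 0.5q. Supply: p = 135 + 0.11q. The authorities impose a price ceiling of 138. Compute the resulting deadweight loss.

1025.07

Competitive equilibrium: 187 − 0.5q = 135 + 0.11q → q* = 85.2459, p* = 144.377.
At the ceiling p = 138, quantity supplied = (138 − 135)/0.11 = 27.2727.
Willingness to pay at q' = 27.2727: 187 − 0.5·27.2727 = 173.3637.
Δq = 85.2459 − 27.2727 = 57.9732; wedge = 173.3637 − 138 = 35.3637.
The triangle = ½ × 57.9732 × 35.3637 = 1025.07.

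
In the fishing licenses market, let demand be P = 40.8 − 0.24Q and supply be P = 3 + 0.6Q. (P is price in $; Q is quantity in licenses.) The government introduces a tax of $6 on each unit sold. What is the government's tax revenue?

$227.14

Competitive equilibrium: 40.8 − 0.24Q = 3 + 0.6Q → Q* = 45, P* = 30.
With the tax, the buyer price exceeds the seller price by 6: (40.8 − 0.24Q) − (3 + 0.6Q) = 6 → Q' = 37.8571.
Tax revenue = 6 × 37.8571 = $227.14.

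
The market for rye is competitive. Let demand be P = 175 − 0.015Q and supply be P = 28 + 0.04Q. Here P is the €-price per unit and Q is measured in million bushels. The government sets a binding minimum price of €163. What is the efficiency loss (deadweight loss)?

Competitive equilibrium: 175 − 0.015Q = 28 + 0.04Q → Q* = 2672.72727, P* = 134.90909.
At the floor P = 163, quantity demanded = (175 − 163)/0.015 = 800.
Sellers' marginal cost at Q' = 800: 28 + 0.04·800 = 60.
ΔQ = 2672.72727 − 800 = 1872.72727; wedge = 163 − 60 = 103.
Welfare loss = ½ × 1872.72727 × 103 = €96445.45 million.

€96445.45 million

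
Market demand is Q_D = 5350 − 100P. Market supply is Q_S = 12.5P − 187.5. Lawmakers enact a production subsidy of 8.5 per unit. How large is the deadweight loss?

In inverse form: demand P = 53.5 − 0.01Q, supply P = 15 + 0.08Q.
Competitive equilibrium: 53.5 − 0.01Q = 15 + 0.08Q → Q* = 427.7778, P* = 49.2222.
The subsidy lowers effective supply by 8.5: P = 6.5 + 0.08Q.
New quantity: 53.5 − 0.01Q = 6.5 + 0.08Q → Q' = 522.2222.
Overproduction ΔQ = 522.2222 − 427.7778 = 94.4444; wedge = subsidy = 8.5.
DWL = ½ × 94.4444 × 8.5 = 401.39.

401.39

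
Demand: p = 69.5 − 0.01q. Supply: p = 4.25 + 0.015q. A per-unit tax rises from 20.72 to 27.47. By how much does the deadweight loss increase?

Competitive equilibrium: 69.5 − 0.01q = 4.25 + 0.015q → q* = 2610, p* = 43.4.
For a per-unit tax t: Δq = t/0.025, so DWL = ½·t·(t/0.025) = t²/0.05.
At t = 20.72: DWL = 8586.368. At t = 27.47: DWL = 15092.018.
Increase = 15092.018 − 8586.368 = 6505.65.

6505.65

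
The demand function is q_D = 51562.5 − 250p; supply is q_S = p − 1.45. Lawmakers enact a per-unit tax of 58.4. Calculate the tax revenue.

In inverse form: demand p = 206.25 − 0.004q, supply p = 1.45 + q.
Competitive equilibrium: 206.25 − 0.004q = 1.45 + q → q* = 203.9841, p* = 205.4341.
With the tax, the buyer price exceeds the seller price by 58.4: (206.25 − 0.004q) − (1.45 + q) = 58.4 → q' = 145.8167.
Tax revenue = 58.4 × 145.8167 = 8515.70.

8515.70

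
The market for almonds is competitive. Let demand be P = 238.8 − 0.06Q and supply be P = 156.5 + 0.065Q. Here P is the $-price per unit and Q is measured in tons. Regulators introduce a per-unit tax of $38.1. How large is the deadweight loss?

$5806.44

Competitive equilibrium: 238.8 − 0.06Q = 156.5 + 0.065Q → Q* = 658.4, P* = 199.296.
With the tax, the buyer price exceeds the seller price by 38.1: (238.8 − 0.06Q) − (156.5 + 0.065Q) = 38.1 → Q' = 353.6.
ΔQ = 658.4 − 353.6 = 304.8; the wedge equals the tax, 38.1.
Welfare loss = ½ × 304.8 × 38.1 = $5806.44.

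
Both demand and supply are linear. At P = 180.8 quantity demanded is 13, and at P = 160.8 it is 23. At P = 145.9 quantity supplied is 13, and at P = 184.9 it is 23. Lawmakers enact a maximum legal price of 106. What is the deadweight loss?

769.05

Demand slope = (160.8 − 180.8)/(23 − 13) = −2, so P = 206.8 − 2Q.
Supply slope = (184.9 − 145.9)/(23 − 13) = 3.9, so P = 95.2 + 3.9Q.
Competitive equilibrium: 206.8 − 2Q = 95.2 + 3.9Q → Q* = 18.9153, P* = 168.9695.
At the ceiling P = 106, quantity supplied = (106 − 95.2)/3.9 = 2.7692.
Willingness to pay at Q' = 2.7692: 206.8 − 2·2.7692 = 201.2616.
ΔQ = 18.9153 − 2.7692 = 16.1461; wedge = 201.2616 − 106 = 95.2616.
The triangle = ½ × 16.1461 × 95.2616 = 769.05.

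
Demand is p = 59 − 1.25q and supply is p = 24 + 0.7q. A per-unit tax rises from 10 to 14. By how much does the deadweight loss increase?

Competitive equilibrium: 59 − 1.25q = 24 + 0.7q → q* = 17.9487, p* = 36.5641.
For a per-unit tax t: Δq = t/1.95, so DWL = ½·t·(t/1.95) = t²/3.9.
At t = 10: DWL = 25.641. At t = 14: DWL = 50.256.
Increase = 50.256 − 25.641 = 24.62.

24.62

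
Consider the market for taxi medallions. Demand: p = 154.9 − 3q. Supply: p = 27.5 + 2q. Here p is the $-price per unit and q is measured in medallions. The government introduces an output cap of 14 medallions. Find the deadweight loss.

Competitive equilibrium: 154.9 − 3q = 27.5 + 2q → q* = 25.48, p* = 78.46.
At q = 14: demand price = 154.9 − 3·14 = 112.9; supply price = 27.5 + 2·14 = 55.5.
Δq = 25.48 − 14 = 11.48; wedge = 112.9 − 55.5 = 57.4.
Welfare loss = ½ × 11.48 × 57.4 = $329.476.

$329.476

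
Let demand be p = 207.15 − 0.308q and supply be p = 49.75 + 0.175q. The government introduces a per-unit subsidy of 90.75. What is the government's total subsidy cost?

Competitive equilibrium: 207.15 − 0.308q = 49.75 + 0.175q → q* = 325.8799, p* = 106.779.
The subsidy lowers effective supply by 90.75: p = 0.175q − 41.
New quantity: 207.15 − 0.308q = 0.175q − 41 → q' = 513.7681.
Total subsidy cost = 90.75 × 513.7681 = 46624.46.

46624.46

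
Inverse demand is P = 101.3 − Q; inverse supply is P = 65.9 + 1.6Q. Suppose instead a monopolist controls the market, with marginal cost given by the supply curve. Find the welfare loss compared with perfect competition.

18.60

Competitive equilibrium: 101.3 − Q = 65.9 + 1.6Q → Q* = 13.6154, P* = 87.6846.
Marginal revenue: MR = 101.3 − 2Q. Set MR = MC: 101.3 − 2Q = 65.9 + 1.6Q → Q_m = 9.8333.
Price P_m = 101.3 − 1·9.8333 = 91.4667; MC(Q_m) = 65.9 + 1.6·9.8333 = 81.6333.
Competitive Q* = 13.6154, so ΔQ = 3.7821; wedge = 91.4667 − 81.6333 = 9.8334.
Welfare loss = ½ × 3.7821 × 9.8334 = 18.60.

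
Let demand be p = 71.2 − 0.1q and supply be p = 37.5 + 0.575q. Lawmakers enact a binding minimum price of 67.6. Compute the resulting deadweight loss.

65.45

Competitive equilibrium: 71.2 − 0.1q = 37.5 + 0.575q → q* = 49.9259, p* = 66.2074.
At the floor p = 67.6, quantity demanded = (71.2 − 67.6)/0.1 = 36.
Sellers' marginal cost at q' = 36: 37.5 + 0.575·36 = 58.2.
Δq = 49.9259 − 36 = 13.9259; wedge = 67.6 − 58.2 = 9.4.
DWL = ½ × 13.9259 × 9.4 = 65.45.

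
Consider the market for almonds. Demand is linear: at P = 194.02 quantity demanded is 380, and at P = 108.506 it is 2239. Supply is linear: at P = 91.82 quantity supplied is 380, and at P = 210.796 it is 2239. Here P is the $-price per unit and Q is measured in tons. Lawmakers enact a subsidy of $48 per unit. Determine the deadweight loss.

Demand slope = (108.506 − 194.02)/(2239 − 380) = −0.046, so P = 211.5 − 0.046Q.
Supply slope = (210.796 − 91.82)/(2239 − 380) = 0.064, so P = 67.5 + 0.064Q.
Competitive equilibrium: 211.5 − 0.046Q = 67.5 + 0.064Q → Q* = 1309.0909, P* = 151.2818.
The subsidy lowers effective supply by 48: P = 19.5 + 0.064Q.
New quantity: 211.5 − 0.046Q = 19.5 + 0.064Q → Q' = 1745.4545.
Overproduction ΔQ = 1745.4545 − 1309.0909 = 436.3636; wedge = subsidy = 48.
Welfare loss = ½ × 436.3636 × 48 = $10472.73.

$10472.73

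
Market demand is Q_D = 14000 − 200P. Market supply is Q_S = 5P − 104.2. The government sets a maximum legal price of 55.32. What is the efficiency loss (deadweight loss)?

465.70

In inverse form: demand P = 70 − 0.005Q, supply P = 20.84 + 0.2Q.
Competitive equilibrium: 70 − 0.005Q = 20.84 + 0.2Q → Q* = 239.8049, P* = 68.801.
At the ceiling P = 55.32, quantity supplied = (55.32 − 20.84)/0.2 = 172.4.
Willingness to pay at Q' = 172.4: 70 − 0.005·172.4 = 69.138.
ΔQ = 239.8049 − 172.4 = 67.4049; wedge = 69.138 − 55.32 = 13.818.
Deadweight loss = ½ × 67.4049 × 13.818 = 465.70.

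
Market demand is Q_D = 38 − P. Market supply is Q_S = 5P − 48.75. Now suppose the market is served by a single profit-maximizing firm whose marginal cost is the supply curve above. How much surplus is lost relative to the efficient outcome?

68.70

In inverse form: demand P = 38 − Q, supply P = 9.75 + 0.2Q.
Competitive equilibrium: 38 − Q = 9.75 + 0.2Q → Q* = 23.5417, P* = 14.4583.
Marginal revenue: MR = 38 − 2Q. Set MR = MC: 38 − 2Q = 9.75 + 0.2Q → Q_m = 12.8409.
Price P_m = 38 − 1·12.8409 = 25.1591; MC(Q_m) = 9.75 + 0.2·12.8409 = 12.3182.
Competitive Q* = 23.5417, so ΔQ = 10.7008; wedge = 25.1591 − 12.3182 = 12.8409.
Welfare loss = ½ × 10.7008 × 12.8409 = 68.70.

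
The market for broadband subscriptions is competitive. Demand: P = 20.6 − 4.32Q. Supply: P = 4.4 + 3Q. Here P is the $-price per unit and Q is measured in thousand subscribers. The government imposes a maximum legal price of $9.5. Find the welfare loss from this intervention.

$0.96 thousand

Competitive equilibrium: 20.6 − 4.32Q = 4.4 + 3Q → Q* = 2.2131, P* = 11.0393.
At the ceiling P = 9.5, quantity supplied = (9.5 − 4.4)/3 = 1.7.
Willingness to pay at Q' = 1.7: 20.6 − 4.32·1.7 = 13.256.
ΔQ = 2.2131 − 1.7 = 0.5131; wedge = 13.256 − 9.5 = 3.756.
The triangle = ½ × 0.5131 × 3.756 = $0.96 thousand.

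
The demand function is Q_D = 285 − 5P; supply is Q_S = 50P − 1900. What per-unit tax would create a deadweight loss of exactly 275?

In inverse form: demand P = 57 − 0.2Q, supply P = 38 + 0.02Q.
Competitive equilibrium: 57 − 0.2Q = 38 + 0.02Q → Q* = 86.3636, P* = 39.7273.
A tax t gives ΔQ = t/0.22 and wedge t, so DWL = t²/0.44.
t²/0.44 = 275 → t² = 121 → t = 11.

11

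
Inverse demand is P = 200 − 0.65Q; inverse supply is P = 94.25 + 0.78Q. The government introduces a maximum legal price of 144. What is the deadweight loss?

Competitive equilibrium: 200 − 0.65Q = 94.25 + 0.78Q → Q* = 73.951, P* = 151.9318.
At the ceiling P = 144, quantity supplied = (144 − 94.25)/0.78 = 63.7821.
Willingness to pay at Q' = 63.7821: 200 − 0.65·63.7821 = 158.5416.
ΔQ = 73.951 − 63.7821 = 10.1689; wedge = 158.5416 − 144 = 14.5416.
The triangle = ½ × 10.1689 × 14.5416 = 73.94.

73.94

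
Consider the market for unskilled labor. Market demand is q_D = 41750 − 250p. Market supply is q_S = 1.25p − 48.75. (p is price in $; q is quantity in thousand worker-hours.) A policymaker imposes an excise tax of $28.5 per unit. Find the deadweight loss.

$505.13 thousand

In inverse form: demand p = 167 − 0.004q, supply p = 39 + 0.8q.
Competitive equilibrium: 167 − 0.004q = 39 + 0.8q → q* = 159.204, p* = 166.3632.
With the tax, the buyer price exceeds the seller price by 28.5: (167 − 0.004q) − (39 + 0.8q) = 28.5 → q' = 123.7562.
Δq = 159.204 − 123.7562 = 35.4478; the wedge equals the tax, 28.5.
DWL = ½ × 35.4478 × 28.5 = $505.13 thousand.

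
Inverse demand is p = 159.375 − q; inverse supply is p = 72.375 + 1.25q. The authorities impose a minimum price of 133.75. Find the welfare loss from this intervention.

191.35

Competitive equilibrium: 159.375 − q = 72.375 + 1.25q → q* = 38.6667, p* = 120.7083.
At the floor p = 133.75, quantity demanded = (159.375 − 133.75)/1 = 25.625.
Sellers' marginal cost at q' = 25.625: 72.375 + 1.25·25.625 = 104.4063.
Δq = 38.6667 − 25.625 = 13.0417; wedge = 133.75 − 104.4063 = 29.3437.
The triangle = ½ × 13.0417 × 29.3437 = 191.35.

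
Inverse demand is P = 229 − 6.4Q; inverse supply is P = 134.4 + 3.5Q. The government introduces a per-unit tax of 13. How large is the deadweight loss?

8.54

Competitive equilibrium: 229 − 6.4Q = 134.4 + 3.5Q → Q* = 9.5556, P* = 167.8444.
With the tax, the buyer price exceeds the seller price by 13: (229 − 6.4Q) − (134.4 + 3.5Q) = 13 → Q' = 8.2424.
ΔQ = 9.5556 − 8.2424 = 1.3132; the wedge equals the tax, 13.
The triangle = ½ × 1.3132 × 13 = 8.54.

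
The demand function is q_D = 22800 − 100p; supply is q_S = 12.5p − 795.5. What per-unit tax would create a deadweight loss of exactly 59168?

In inverse form: demand p = 228 − 0.01q, supply p = 63.64 + 0.08q.
Competitive equilibrium: 228 − 0.01q = 63.64 + 0.08q → q* = 1826.2222, p* = 209.7378.
A tax t gives Δq = t/0.09 and wedge t, so DWL = t²/0.18.
t²/0.18 = 59168 → t² = 10650.24 → t = 103.2.

103.2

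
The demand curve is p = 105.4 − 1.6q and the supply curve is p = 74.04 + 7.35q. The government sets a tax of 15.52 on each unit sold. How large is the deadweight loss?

Competitive equilibrium: 105.4 − 1.6q = 74.04 + 7.35q → q* = 3.5039, p* = 99.7937.
With the tax, the buyer price exceeds the seller price by 15.52: (105.4 − 1.6q) − (74.04 + 7.35q) = 15.52 → q' = 1.7698.
Δq = 3.5039 − 1.7698 = 1.7341; the wedge equals the tax, 15.52.
Deadweight loss = ½ × 1.7341 × 15.52 = 13.46.

13.46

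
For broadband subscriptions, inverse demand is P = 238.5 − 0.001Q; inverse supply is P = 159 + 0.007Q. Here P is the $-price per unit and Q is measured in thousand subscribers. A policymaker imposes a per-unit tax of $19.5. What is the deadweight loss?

$23765.625 thousand

Competitive equilibrium: 238.5 − 0.001Q = 159 + 0.007Q → Q* = 9937.5, P* = 228.5625.
With the tax, the buyer price exceeds the seller price by 19.5: (238.5 − 0.001Q) − (159 + 0.007Q) = 19.5 → Q' = 7500.
ΔQ = 9937.5 − 7500 = 2437.5; the wedge equals the tax, 19.5.
Deadweight loss = ½ × 2437.5 × 19.5 = $23765.625 thousand.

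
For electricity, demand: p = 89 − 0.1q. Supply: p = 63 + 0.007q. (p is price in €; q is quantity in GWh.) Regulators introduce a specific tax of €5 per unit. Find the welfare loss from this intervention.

Competitive equilibrium: 89 − 0.1q = 63 + 0.007q → q* = 242.9907, p* = 64.7009.
With the tax, the buyer price exceeds the seller price by 5: (89 − 0.1q) − (63 + 0.007q) = 5 → q' = 196.2617.
Δq = 242.9907 − 196.2617 = 46.729; the wedge equals the tax, 5.
Deadweight loss = ½ × 46.729 × 5 = €116.82.

€116.82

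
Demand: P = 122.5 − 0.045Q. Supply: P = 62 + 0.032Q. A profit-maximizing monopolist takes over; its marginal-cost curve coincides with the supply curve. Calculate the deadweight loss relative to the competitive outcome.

3233.67

Competitive equilibrium: 122.5 − 0.045Q = 62 + 0.032Q → Q* = 785.71429, P* = 87.14286.
Marginal revenue: MR = 122.5 − 0.09Q. Set MR = MC: 122.5 − 0.09Q = 62 + 0.032Q → Q_m = 495.90164.
Price P_m = 122.5 − 0.045·495.90164 = 100.18443; MC(Q_m) = 62 + 0.032·495.90164 = 77.86885.
Competitive Q* = 785.71429, so ΔQ = 289.81265; wedge = 100.18443 − 77.86885 = 22.31558.
Deadweight loss = ½ × 289.81265 × 22.31558 = 3233.67.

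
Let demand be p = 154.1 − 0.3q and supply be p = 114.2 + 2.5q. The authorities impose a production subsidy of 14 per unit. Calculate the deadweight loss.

Competitive equilibrium: 154.1 − 0.3q = 114.2 + 2.5q → q* = 14.25, p* = 149.825.
The subsidy lowers effective supply by 14: p = 100.2 + 2.5q.
New quantity: 154.1 − 0.3q = 100.2 + 2.5q → q' = 19.25.
Overproduction Δq = 19.25 − 14.25 = 5; wedge = subsidy = 14.
Deadweight loss = ½ × 5 × 14 = 35.

35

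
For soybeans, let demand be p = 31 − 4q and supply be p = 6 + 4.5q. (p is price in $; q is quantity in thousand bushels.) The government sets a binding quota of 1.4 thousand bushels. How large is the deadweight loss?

$10.09 thousand

Competitive equilibrium: 31 − 4q = 6 + 4.5q → q* = 2.9412, p* = 19.2353.
At q = 1.4: demand price = 31 − 4·1.4 = 25.4; supply price = 6 + 4.5·1.4 = 12.3.
Δq = 2.9412 − 1.4 = 1.5412; wedge = 25.4 − 12.3 = 13.1.
The triangle = ½ × 1.5412 × 13.1 = $10.09 thousand.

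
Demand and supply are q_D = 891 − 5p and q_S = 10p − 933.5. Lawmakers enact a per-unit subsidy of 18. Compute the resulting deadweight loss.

In inverse form: demand p = 178.2 − 0.2q, supply p = 93.35 + 0.1q.
Competitive equilibrium: 178.2 − 0.2q = 93.35 + 0.1q → q* = 282.8333, p* = 121.6333.
The subsidy lowers effective supply by 18: p = 75.35 + 0.1q.
New quantity: 178.2 − 0.2q = 75.35 + 0.1q → q' = 342.8333.
Overproduction Δq = 342.8333 − 282.8333 = 60; wedge = subsidy = 18.
Deadweight loss = ½ × 60 × 18 = 540.

540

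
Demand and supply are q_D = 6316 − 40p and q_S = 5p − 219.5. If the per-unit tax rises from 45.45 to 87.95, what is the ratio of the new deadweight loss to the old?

3.745

In inverse form: demand p = 157.9 − 0.025q, supply p = 43.9 + 0.2q.
Competitive equilibrium: 157.9 − 0.025q = 43.9 + 0.2q → q* = 506.6667, p* = 145.2333.
For a per-unit tax t: Δq = t/0.225, so DWL = ½·t·(t/0.225) = t²/0.45.
At t = 45.45: DWL = 4590.45. At t = 87.95: DWL = 17189.339.
Ratio = (87.95/45.45)² = 3.745.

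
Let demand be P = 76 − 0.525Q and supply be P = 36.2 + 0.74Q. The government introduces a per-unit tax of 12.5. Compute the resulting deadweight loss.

61.76

Competitive equilibrium: 76 − 0.525Q = 36.2 + 0.74Q → Q* = 31.4625, P* = 59.4822.
With the tax, the buyer price exceeds the seller price by 12.5: (76 − 0.525Q) − (36.2 + 0.74Q) = 12.5 → Q' = 21.581.
ΔQ = 31.4625 − 21.581 = 9.8815; the wedge equals the tax, 12.5.
Deadweight loss = ½ × 9.8815 × 12.5 = 61.76.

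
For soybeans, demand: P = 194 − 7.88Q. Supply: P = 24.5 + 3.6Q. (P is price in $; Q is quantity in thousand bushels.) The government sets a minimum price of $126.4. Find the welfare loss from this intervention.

$219.66 thousand

Competitive equilibrium: 194 − 7.88Q = 24.5 + 3.6Q → Q* = 14.7648, P* = 77.6533.
At the floor P = 126.4, quantity demanded = (194 − 126.4)/7.88 = 8.5787.
Sellers' marginal cost at Q' = 8.5787: 24.5 + 3.6·8.5787 = 55.3833.
ΔQ = 14.7648 − 8.5787 = 6.1861; wedge = 126.4 − 55.3833 = 71.0167.
DWL = ½ × 6.1861 × 71.0167 = $219.66 thousand.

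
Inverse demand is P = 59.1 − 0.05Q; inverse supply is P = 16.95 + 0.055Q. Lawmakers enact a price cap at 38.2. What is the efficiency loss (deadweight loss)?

11.91

Competitive equilibrium: 59.1 − 0.05Q = 16.95 + 0.055Q → Q* = 401.4286, P* = 39.0286.
At the ceiling P = 38.2, quantity supplied = (38.2 − 16.95)/0.055 = 386.3636.
Willingness to pay at Q' = 386.3636: 59.1 − 0.05·386.3636 = 39.7818.
ΔQ = 401.4286 − 386.3636 = 15.065; wedge = 39.7818 − 38.2 = 1.5818.
Welfare loss = ½ × 15.065 × 1.5818 = 11.91.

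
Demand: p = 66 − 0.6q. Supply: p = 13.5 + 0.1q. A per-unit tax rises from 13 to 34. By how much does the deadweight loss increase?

Competitive equilibrium: 66 − 0.6q = 13.5 + 0.1q → q* = 75, p* = 21.
For a per-unit tax t: Δq = t/0.7, so DWL = ½·t·(t/0.7) = t²/1.4.
At t = 13: DWL = 120.714. At t = 34: DWL = 825.714.
Increase = 825.714 − 120.714 = 705.

705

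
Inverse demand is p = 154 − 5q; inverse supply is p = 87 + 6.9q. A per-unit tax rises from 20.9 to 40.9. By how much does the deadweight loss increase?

Competitive equilibrium: 154 − 5q = 87 + 6.9q → q* = 5.6303, p* = 125.8487.
For a per-unit tax t: Δq = t/11.9, so DWL = ½·t·(t/11.9) = t²/23.8.
At t = 20.9: DWL = 18.353. At t = 40.9: DWL = 70.286.
Increase = 70.286 − 18.353 = 51.93.

51.93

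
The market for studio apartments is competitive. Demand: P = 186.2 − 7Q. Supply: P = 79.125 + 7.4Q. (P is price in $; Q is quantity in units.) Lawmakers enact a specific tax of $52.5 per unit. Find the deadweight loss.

$95.70

Competitive equilibrium: 186.2 − 7Q = 79.125 + 7.4Q → Q* = 7.4358, P* = 134.1497.
With the tax, the buyer price exceeds the seller price by 52.5: (186.2 − 7Q) − (79.125 + 7.4Q) = 52.5 → Q' = 3.7899.
ΔQ = 7.4358 − 3.7899 = 3.6459; the wedge equals the tax, 52.5.
The triangle = ½ × 3.6459 × 52.5 = $95.70.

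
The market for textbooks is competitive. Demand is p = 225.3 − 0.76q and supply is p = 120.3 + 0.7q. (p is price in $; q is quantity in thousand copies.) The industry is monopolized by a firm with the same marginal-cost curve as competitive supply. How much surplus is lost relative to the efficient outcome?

Competitive equilibrium: 225.3 − 0.76q = 120.3 + 0.7q → q* = 71.9178, p* = 170.6425.
Marginal revenue: MR = 225.3 − 1.52q. Set MR = MC: 225.3 − 1.52q = 120.3 + 0.7q → q_m = 47.2973.
Price p_m = 225.3 − 0.76·47.2973 = 189.3541; MC(q_m) = 120.3 + 0.7·47.2973 = 153.4081.
Competitive q* = 71.9178, so Δq = 24.6205; wedge = 189.3541 − 153.4081 = 35.946.
Welfare loss = ½ × 24.6205 × 35.946 = $442.50 thousand.

$442.50 thousand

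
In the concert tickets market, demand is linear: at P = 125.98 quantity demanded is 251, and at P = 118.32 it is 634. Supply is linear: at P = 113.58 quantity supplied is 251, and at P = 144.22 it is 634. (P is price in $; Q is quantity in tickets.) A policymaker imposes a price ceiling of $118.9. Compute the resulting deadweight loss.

$165.31

Demand slope = (118.32 − 125.98)/(634 − 251) = −0.02, so P = 131 − 0.02Q.
Supply slope = (144.22 − 113.58)/(634 − 251) = 0.08, so P = 93.5 + 0.08Q.
Competitive equilibrium: 131 − 0.02Q = 93.5 + 0.08Q → Q* = 375, P* = 123.5.
At the ceiling P = 118.9, quantity supplied = (118.9 − 93.5)/0.08 = 317.5.
Willingness to pay at Q' = 317.5: 131 − 0.02·317.5 = 124.65.
ΔQ = 375 − 317.5 = 57.5; wedge = 124.65 − 118.9 = 5.75.
Welfare loss = ½ × 57.5 × 5.75 = $165.31.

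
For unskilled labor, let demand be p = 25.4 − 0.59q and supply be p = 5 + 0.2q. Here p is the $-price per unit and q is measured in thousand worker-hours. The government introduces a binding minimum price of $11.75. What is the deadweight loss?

Competitive equilibrium: 25.4 − 0.59q = 5 + 0.2q → q* = 25.8228, p* = 10.1646.
At the floor p = 11.75, quantity demanded = (25.4 − 11.75)/0.59 = 23.1356.
Sellers' marginal cost at q' = 23.1356: 5 + 0.2·23.1356 = 9.6271.
Δq = 25.8228 − 23.1356 = 2.6872; wedge = 11.75 − 9.6271 = 2.1229.
DWL = ½ × 2.6872 × 2.1229 = $2.85 thousand.

$2.85 thousand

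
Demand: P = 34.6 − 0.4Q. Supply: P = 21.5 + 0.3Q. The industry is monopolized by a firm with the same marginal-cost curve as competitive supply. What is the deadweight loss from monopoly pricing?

Competitive equilibrium: 34.6 − 0.4Q = 21.5 + 0.3Q → Q* = 18.7143, P* = 27.1143.
Marginal revenue: MR = 34.6 − 0.8Q. Set MR = MC: 34.6 − 0.8Q = 21.5 + 0.3Q → Q_m = 11.9091.
Price P_m = 34.6 − 0.4·11.9091 = 29.8364; MC(Q_m) = 21.5 + 0.3·11.9091 = 25.0727.
Competitive Q* = 18.7143, so ΔQ = 6.8052; wedge = 29.8364 − 25.0727 = 4.7637.
DWL = ½ × 6.8052 × 4.7637 = 16.21.

16.21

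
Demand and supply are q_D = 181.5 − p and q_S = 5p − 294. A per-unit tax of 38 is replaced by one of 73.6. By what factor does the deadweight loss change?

3.751

In inverse form: demand p = 181.5 − q, supply p = 58.8 + 0.2q.
Competitive equilibrium: 181.5 − q = 58.8 + 0.2q → q* = 102.25, p* = 79.25.
For a per-unit tax t: Δq = t/1.2, so DWL = ½·t·(t/1.2) = t²/2.4.
At t = 38: DWL = 601.667. At t = 73.6: DWL = 2257.067.
Ratio = (73.6/38)² = 3.751.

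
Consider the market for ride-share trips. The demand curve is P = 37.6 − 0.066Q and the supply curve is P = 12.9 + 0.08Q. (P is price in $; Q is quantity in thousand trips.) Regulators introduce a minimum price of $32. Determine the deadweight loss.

$519.14 thousand

Competitive equilibrium: 37.6 − 0.066Q = 12.9 + 0.08Q → Q* = 169.1781, P* = 26.4342.
At the floor P = 32, quantity demanded = (37.6 − 32)/0.066 = 84.8485.
Sellers' marginal cost at Q' = 84.8485: 12.9 + 0.08·84.8485 = 19.6879.
ΔQ = 169.1781 − 84.8485 = 84.3296; wedge = 32 − 19.6879 = 12.3121.
DWL = ½ × 84.3296 × 12.3121 = $519.14 thousand.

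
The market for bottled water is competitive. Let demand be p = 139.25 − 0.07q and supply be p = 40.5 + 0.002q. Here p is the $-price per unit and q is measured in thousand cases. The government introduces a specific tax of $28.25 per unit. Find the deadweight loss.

$5542.10 thousand

Competitive equilibrium: 139.25 − 0.07q = 40.5 + 0.002q → q* = 1371.5278, p* = 43.2431.
With the tax, the buyer price exceeds the seller price by 28.25: (139.25 − 0.07q) − (40.5 + 0.002q) = 28.25 → q' = 979.1667.
Δq = 1371.5278 − 979.1667 = 392.3611; the wedge equals the tax, 28.25.
DWL = ½ × 392.3611 × 28.25 = $5542.10 thousand.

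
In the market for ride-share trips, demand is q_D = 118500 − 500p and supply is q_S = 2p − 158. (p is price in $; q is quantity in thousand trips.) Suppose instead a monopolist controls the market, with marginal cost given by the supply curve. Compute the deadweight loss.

In inverse form: demand p = 237 − 0.002q, supply p = 79 + 0.5q.
Competitive equilibrium: 237 − 0.002q = 79 + 0.5q → q* = 314.741, p* = 236.3705.
Marginal revenue: MR = 237 − 0.004q. Set MR = MC: 237 − 0.004q = 79 + 0.5q → q_m = 313.4921.
Price p_m = 237 − 0.002·313.4921 = 236.373; MC(q_m) = 79 + 0.5·313.4921 = 235.7461.
Competitive q* = 314.741, so Δq = 1.2489; wedge = 236.373 − 235.7461 = 0.6269.
Deadweight loss = ½ × 1.2489 × 0.6269 = $0.39 thousand.

$0.39 thousand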